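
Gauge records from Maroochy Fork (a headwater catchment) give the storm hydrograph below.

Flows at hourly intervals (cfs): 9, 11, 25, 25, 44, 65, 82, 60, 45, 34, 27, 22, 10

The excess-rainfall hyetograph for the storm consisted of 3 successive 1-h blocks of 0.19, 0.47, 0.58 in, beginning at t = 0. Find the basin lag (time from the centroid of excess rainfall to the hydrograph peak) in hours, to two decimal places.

Centroid of excess rainfall: t_c = Σ P_i·t̄_i / ΣP_i = 1.8145 h (block centres at 0.5, 1.5, 2.5 h).
Hydrograph peak occurs at t = 6 h, so basin lag t_L = 6 − 1.8145 = 4.19 h.

t_L ≈ 4.19 h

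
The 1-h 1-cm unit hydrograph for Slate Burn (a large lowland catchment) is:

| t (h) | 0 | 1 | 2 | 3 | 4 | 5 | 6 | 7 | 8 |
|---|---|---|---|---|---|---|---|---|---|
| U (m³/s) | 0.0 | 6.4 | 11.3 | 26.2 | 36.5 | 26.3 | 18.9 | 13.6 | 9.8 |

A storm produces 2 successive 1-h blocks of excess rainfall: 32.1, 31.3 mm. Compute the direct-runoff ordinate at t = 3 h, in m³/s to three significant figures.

By discrete convolution, Q_j = Σ (P_i / 10 mm) · U_{j−i}.
At t = 3 h (j=3): Q = (32.1/10)·26.2 + (31.3/10)·11.3 = 119 m³/s.

Q ≈ 119 m³/s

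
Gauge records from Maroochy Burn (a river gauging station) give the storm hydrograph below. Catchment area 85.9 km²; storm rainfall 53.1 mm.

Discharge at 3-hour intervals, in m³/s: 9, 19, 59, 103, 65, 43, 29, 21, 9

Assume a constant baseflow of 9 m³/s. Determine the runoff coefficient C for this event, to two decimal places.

ΣQ_DR = 276.0 m³/s; V = ΣQ_DR·Δt = 2.981 × 10^6 m³.
Runoff depth d = V / A = 34.70 mm.
C = d / P = 34.70 / 53.1 = 0.65.

C ≈ 0.65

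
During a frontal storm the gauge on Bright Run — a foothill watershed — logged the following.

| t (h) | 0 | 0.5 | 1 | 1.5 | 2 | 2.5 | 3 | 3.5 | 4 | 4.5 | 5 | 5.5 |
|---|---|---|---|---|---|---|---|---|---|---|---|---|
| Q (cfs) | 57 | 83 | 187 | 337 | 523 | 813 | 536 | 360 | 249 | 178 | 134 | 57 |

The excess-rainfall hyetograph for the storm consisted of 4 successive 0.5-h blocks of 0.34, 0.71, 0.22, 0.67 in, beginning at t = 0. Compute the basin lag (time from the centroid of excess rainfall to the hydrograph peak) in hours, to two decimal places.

t_L ≈ 1.44 h

Centroid of excess rainfall: t_c = Σ P_i·t̄_i / ΣP_i = 1.0644 h (block centres at 0.25, 0.75, 1.25, 1.75 h).
Hydrograph peak occurs at t = 2.5 h, so basin lag t_L = 2.5 − 1.0644 = 1.44 h.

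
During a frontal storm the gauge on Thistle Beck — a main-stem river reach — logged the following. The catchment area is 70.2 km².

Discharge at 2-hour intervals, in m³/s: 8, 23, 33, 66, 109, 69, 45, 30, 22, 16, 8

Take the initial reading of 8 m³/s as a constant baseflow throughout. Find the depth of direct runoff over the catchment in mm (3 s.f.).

d ≈ 35.0 mm

Direct runoff: 0.0, 15.0, 25.0, 58.0, 101.0, 61.0, 37.0, 22.0, 14.0, 8.0, 0.0 m³/s; ΣQ_DR = 341.0 m³/s.
V = ΣQ_DR · Δt = 341.0 × 7200 s = 2.455 × 10^6 m³.
Over A = 70.2 km², depth = V / A = 35.0 mm.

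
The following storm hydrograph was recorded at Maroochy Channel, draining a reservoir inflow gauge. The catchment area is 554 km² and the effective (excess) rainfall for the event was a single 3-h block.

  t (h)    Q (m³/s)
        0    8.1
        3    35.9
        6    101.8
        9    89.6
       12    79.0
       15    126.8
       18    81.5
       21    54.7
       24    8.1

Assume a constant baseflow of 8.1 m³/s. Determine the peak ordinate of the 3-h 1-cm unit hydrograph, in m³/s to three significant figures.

Direct runoff: 0.0, 27.8, 93.7, 81.5, 70.9, 118.7, 73.4, 46.6, 0.0 m³/s; ΣQ_DR = 512.6 m³/s, peak = 118.7 m³/s.
Runoff depth d = ΣQ_DR·Δt / A = 512.6 × 10800 / (554 km²) = 9.993 mm.
The 1-cm UH is the DRH scaled by (10 mm)/d, so U_p = 118.7 × 10/9.993 = 119 m³/s.

U_p ≈ 119 m³/s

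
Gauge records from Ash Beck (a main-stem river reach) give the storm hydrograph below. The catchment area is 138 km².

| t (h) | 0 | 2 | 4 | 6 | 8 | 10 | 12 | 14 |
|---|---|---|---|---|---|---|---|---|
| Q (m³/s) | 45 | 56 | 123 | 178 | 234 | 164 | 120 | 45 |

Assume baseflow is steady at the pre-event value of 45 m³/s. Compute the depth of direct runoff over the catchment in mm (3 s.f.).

Direct runoff: 0.0, 11.0, 78.0, 133.0, 189.0, 119.0, 75.0, 0.0 m³/s; ΣQ_DR = 605.0 m³/s.
V = ΣQ_DR · Δt = 605.0 × 7200 s = 4.356 × 10^6 m³.
Over A = 138 km², depth = V / A = 31.6 mm.

d ≈ 31.6 mm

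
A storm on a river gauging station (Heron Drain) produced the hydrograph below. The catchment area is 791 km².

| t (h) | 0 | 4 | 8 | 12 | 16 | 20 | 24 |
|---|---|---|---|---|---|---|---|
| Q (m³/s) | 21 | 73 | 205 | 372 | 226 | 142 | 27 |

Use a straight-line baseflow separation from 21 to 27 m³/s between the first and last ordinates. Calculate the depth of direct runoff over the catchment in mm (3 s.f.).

d ≈ 16.3 mm

Direct runoff: 0.00, 51.00, 182.00, 348.00, 201.00, 116.00, 0.00 m³/s; ΣQ_DR = 898.0 m³/s.
V = ΣQ_DR · Δt = 898.0 × 14400 s = 1.293 × 10^7 m³.
Over A = 791 km², depth = V / A = 16.3 mm.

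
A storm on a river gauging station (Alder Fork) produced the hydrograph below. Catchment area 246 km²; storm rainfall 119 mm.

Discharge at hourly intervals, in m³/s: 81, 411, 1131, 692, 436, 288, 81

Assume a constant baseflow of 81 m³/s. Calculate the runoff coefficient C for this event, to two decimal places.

ΣQ_DR = 2553 m³/s; V = ΣQ_DR·Δt = 9.191 × 10^6 m³.
Runoff depth d = V / A = 37.36 mm.
C = d / P = 37.36 / 119 = 0.31.

C ≈ 0.31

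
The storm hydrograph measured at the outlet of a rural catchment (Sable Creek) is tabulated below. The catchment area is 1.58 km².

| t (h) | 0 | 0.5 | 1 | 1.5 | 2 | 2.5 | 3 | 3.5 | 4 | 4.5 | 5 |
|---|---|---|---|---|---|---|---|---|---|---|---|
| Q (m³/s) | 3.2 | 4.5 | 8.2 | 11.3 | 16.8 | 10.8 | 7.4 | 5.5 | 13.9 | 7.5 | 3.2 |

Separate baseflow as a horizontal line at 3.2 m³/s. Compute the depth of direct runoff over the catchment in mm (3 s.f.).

d ≈ 65.1 mm

Direct runoff: 0.0, 1.3, 5.0, 8.1, 13.6, 7.6, 4.2, 2.3, 10.7, 4.3, 0.0 m³/s; ΣQ_DR = 57.10 m³/s.
V = ΣQ_DR · Δt = 57.10 × 1800 s = 1.028 × 10^5 m³.
Over A = 1.58 km², depth = V / A = 65.1 mm.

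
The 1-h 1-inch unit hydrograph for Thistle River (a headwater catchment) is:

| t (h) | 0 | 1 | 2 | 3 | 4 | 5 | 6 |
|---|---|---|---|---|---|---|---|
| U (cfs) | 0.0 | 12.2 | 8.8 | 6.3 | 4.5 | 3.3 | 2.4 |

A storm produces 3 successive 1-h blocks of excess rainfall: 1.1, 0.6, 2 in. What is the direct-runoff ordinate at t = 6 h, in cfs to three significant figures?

By discrete convolution, Q_j = Σ (P_i / 1 in) · U_{j−i}.
At t = 6 h (j=6): Q = (1.1/1)·2.4 + (0.6/1)·3.3 + (2/1)·4.5 = 13.6 cfs.

Q ≈ 13.6 cfs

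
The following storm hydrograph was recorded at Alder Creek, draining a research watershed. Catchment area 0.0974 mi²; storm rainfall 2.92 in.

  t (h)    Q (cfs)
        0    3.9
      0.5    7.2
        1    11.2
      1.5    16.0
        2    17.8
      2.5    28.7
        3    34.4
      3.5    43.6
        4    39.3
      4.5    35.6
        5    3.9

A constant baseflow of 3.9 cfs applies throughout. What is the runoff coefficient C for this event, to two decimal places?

C ≈ 0.54

ΣQ_DR = 198.7 cfs; V = ΣQ_DR·Δt = 3.577 × 10^5 ft³.
Runoff depth d = V / A = 1.581 in.
C = d / P = 1.581 / 2.92 = 0.54.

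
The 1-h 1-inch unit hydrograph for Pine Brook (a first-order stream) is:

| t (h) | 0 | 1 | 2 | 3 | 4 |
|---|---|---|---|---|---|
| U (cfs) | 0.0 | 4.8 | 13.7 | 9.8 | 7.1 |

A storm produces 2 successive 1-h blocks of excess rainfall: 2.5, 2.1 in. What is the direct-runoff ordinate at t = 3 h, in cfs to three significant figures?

By discrete convolution, Q_j = Σ (P_i / 1 in) · U_{j−i}.
At t = 3 h (j=3): Q = (2.5/1)·9.8 + (2.1/1)·13.7 = 53.3 cfs.

Q ≈ 53.3 cfs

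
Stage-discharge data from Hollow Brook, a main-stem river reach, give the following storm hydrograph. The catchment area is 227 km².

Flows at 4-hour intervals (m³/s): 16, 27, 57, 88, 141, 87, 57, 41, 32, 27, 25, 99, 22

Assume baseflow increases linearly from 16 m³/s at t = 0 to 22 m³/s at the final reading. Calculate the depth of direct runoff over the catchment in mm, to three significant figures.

Direct runoff: 0.00, 10.50, 40.00, 70.50, 123.00, 68.50, 38.00, 21.50, 12.00, 6.50, 4.00, 77.50, 0.00 m³/s; ΣQ_DR = 472.0 m³/s.
V = ΣQ_DR · Δt = 472.0 × 14400 s = 6.797 × 10^6 m³.
Over A = 227 km², depth = V / A = 29.9 mm.

d ≈ 29.9 mm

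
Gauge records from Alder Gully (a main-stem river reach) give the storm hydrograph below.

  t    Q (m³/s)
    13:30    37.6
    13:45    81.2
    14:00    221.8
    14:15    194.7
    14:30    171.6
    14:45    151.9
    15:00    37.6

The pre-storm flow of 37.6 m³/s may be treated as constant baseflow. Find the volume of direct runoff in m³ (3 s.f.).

Direct-runoff ordinates (Q − Q_b): 0.0, 43.6, 184.2, 157.1, 134.0, 114.3, 0.0 m³/s.
ΣQ_DR = 633.2 m³/s.
With Δt = 0.25 h = 900 s, V = ΣQ_DR · Δt = 633.2 × 900 = 5.70 × 10^5 m³.

V ≈ 5.70 × 10^5 m³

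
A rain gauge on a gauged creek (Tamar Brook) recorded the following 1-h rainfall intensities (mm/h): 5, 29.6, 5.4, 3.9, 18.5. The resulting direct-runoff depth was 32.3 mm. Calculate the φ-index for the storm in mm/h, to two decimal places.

Only the 2 blocks with intensity above φ contribute runoff: 29.6, 18.5 mm/h.
Σ(I−φ)·Δt = d  ⇒  (29.6+18.5 − 2φ)·1 = 32.3
φ = (48.10 − 32.3/1) / 2 = 7.90 mm/h.

φ ≈ 7.90 mm/h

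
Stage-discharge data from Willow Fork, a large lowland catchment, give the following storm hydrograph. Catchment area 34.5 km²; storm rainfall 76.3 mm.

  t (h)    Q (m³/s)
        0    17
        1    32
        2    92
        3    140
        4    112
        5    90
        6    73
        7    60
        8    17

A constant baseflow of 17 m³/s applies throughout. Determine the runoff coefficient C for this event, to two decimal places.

ΣQ_DR = 480.0 m³/s; V = ΣQ_DR·Δt = 1.728 × 10^6 m³.
Runoff depth d = V / A = 50.09 mm.
C = d / P = 50.09 / 76.3 = 0.66.

C ≈ 0.66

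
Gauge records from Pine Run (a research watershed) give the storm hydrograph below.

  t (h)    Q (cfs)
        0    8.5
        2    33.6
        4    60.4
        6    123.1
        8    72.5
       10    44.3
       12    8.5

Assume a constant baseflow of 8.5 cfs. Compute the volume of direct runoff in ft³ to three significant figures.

Direct-runoff ordinates (Q − Q_b): 0.0, 25.1, 51.9, 114.6, 64.0, 35.8, 0.0 cfs.
ΣQ_DR = 291.4 cfs.
With Δt = 2 h = 7200 s, V = ΣQ_DR · Δt = 291.4 × 7200 = 2.10 × 10^6 ft³.

V ≈ 2.10 × 10^6 ft³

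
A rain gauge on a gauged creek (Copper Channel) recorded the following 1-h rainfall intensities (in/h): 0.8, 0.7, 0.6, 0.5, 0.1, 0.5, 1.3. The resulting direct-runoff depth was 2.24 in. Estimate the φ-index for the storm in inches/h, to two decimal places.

Only the 6 blocks with intensity above φ contribute runoff: 0.8, 0.7, 0.6, 0.5, 0.5, 1.3 in/h.
Σ(I−φ)·Δt = d  ⇒  (0.8+0.7+0.6+0.5+0.5+1.3 − 6φ)·1 = 2.24
φ = (4.400 − 2.24/1) / 6 = 0.36 in/h.

φ ≈ 0.36 in/h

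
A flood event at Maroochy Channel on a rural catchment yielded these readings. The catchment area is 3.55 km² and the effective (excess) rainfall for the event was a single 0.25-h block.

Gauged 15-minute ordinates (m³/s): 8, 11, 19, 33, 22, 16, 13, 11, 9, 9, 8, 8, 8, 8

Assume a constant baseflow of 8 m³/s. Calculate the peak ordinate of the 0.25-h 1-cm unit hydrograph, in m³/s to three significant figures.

Direct runoff: 0.0, 3.0, 11.0, 25.0, 14.0, 8.0, 5.0, 3.0, 1.0, 1.0, 0.0, 0.0, 0.0, 0.0 m³/s; ΣQ_DR = 71.00 m³/s, peak = 25.0 m³/s.
Runoff depth d = ΣQ_DR·Δt / A = 71.00 × 900 / (3.55 km²) = 18.00 mm.
The 1-cm UH is the DRH scaled by (10 mm)/d, so U_p = 25.0 × 10/18.00 = 13.9 m³/s.

U_p ≈ 13.9 m³/s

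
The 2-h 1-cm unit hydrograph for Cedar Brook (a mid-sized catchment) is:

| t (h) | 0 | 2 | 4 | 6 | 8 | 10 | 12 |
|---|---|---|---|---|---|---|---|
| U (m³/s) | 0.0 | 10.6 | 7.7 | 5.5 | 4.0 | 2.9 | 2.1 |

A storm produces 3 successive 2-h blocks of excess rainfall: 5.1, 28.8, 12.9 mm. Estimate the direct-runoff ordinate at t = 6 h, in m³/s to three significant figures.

By discrete convolution, Q_j = Σ (P_i / 10 mm) · U_{j−i}.
At t = 6 h (j=3): Q = (5.1/10)·5.5 + (28.8/10)·7.7 + (12.9/10)·10.6 = 38.7 m³/s.

Q ≈ 38.7 m³/s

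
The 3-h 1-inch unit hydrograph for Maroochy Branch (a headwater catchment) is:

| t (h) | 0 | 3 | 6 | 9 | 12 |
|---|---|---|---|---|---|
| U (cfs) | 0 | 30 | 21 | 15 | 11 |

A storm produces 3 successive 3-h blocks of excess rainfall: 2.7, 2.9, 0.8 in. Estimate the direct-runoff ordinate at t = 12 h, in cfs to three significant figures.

By discrete convolution, Q_j = Σ (P_i / 1 in) · U_{j−i}.
At t = 12 h (j=4): Q = (2.7/1)·11 + (2.9/1)·15 + (0.8/1)·21 = 90.0 cfs.

Q ≈ 90.0 cfs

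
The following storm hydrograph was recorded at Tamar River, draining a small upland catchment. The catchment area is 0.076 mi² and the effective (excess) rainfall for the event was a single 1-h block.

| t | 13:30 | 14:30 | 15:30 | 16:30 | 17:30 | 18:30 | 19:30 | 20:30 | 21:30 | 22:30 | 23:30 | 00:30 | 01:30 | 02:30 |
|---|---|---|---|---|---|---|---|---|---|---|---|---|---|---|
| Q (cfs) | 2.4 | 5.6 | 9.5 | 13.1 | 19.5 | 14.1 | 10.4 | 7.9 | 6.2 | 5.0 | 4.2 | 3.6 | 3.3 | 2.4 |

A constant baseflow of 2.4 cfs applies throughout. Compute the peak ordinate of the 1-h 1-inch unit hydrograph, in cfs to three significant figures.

Direct runoff: 0.0, 3.2, 7.1, 10.7, 17.1, 11.7, 8.0, 5.5, 3.8, 2.6, 1.8, 1.2, 0.9, 0.0 cfs; ΣQ_DR = 73.60 cfs, peak = 17.1 cfs.
Runoff depth d = ΣQ_DR·Δt / A = 73.60 × 3600 / (0.076 mi²) = 1.501 in.
The 1-inch UH is the DRH scaled by (1 in)/d, so U_p = 17.1 × 1/1.501 = 11.4 cfs.

U_p ≈ 11.4 cfs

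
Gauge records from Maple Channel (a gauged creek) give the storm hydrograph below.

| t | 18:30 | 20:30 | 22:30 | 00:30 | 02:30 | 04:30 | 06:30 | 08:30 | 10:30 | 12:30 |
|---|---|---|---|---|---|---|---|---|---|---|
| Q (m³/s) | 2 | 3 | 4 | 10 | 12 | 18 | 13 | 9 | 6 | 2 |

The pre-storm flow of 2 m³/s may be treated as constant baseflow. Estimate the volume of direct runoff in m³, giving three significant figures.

V ≈ 4.25 × 10^5 m³

Direct-runoff ordinates (Q − Q_b): 0.0, 1.0, 2.0, 8.0, 10.0, 16.0, 11.0, 7.0, 4.0, 0.0 m³/s.
ΣQ_DR = 59.00 m³/s.
With Δt = 2 h = 7200 s, V = ΣQ_DR · Δt = 59.00 × 7200 = 4.25 × 10^5 m³.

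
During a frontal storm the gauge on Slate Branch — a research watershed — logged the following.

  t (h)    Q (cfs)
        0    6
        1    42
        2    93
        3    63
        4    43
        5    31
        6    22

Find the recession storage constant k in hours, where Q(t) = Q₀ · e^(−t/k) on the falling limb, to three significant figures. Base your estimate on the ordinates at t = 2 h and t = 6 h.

On the falling limb, Q drops from 93 to 22 cfs between t = 2 h and t = 6 h (Δt = 4 h).
k = −Δt / ln(Q₂/Q₁) = −4 / ln(22/93) = 2.77 h.

k ≈ 2.77 h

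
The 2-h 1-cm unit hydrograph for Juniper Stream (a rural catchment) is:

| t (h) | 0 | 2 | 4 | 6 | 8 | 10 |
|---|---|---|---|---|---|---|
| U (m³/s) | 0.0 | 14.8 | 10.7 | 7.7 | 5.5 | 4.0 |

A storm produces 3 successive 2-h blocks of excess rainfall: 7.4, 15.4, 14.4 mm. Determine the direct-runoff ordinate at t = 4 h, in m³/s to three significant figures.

Q ≈ 30.7 m³/s

By discrete convolution, Q_j = Σ (P_i / 10 mm) · U_{j−i}.
At t = 4 h (j=2): Q = (7.4/10)·10.7 + (15.4/10)·14.8 + (14.4/10)·0.0 = 30.7 m³/s.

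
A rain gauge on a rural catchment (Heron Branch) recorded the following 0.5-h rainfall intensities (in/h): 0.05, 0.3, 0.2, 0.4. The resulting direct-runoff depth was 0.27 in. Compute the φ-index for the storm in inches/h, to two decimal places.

Only the 3 blocks with intensity above φ contribute runoff: 0.3, 0.2, 0.4 in/h.
Σ(I−φ)·Δt = d  ⇒  (0.3+0.2+0.4 − 3φ)·0.5 = 0.27
φ = (0.9000 − 0.27/0.5) / 3 = 0.12 in/h.

φ ≈ 0.12 in/h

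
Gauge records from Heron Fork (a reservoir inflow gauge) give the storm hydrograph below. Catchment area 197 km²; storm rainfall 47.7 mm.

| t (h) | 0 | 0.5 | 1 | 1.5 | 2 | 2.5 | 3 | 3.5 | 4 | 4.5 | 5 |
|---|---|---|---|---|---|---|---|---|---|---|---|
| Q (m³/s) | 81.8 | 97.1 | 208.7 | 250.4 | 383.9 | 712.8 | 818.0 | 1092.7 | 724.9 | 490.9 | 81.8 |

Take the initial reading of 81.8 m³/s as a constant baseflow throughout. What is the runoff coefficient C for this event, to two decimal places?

ΣQ_DR = 4043 m³/s; V = ΣQ_DR·Δt = 7.278 × 10^6 m³.
Runoff depth d = V / A = 36.94 mm.
C = d / P = 36.94 / 47.7 = 0.77.

C ≈ 0.77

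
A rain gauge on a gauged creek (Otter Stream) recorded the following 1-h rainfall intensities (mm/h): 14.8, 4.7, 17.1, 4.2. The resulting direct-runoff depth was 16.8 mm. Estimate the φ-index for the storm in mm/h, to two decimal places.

φ ≈ 7.55 mm/h

Only the 2 blocks with intensity above φ contribute runoff: 14.8, 17.1 mm/h.
Σ(I−φ)·Δt = d  ⇒  (14.8+17.1 − 2φ)·1 = 16.8
φ = (31.90 − 16.8/1) / 2 = 7.55 mm/h.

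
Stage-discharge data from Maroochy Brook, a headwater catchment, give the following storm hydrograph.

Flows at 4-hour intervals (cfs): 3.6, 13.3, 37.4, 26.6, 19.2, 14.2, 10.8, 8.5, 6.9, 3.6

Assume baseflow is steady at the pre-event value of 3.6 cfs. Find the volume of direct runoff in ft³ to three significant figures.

Direct-runoff ordinates (Q − Q_b): 0.0, 9.7, 33.8, 23.0, 15.6, 10.6, 7.2, 4.9, 3.3, 0.0 cfs.
ΣQ_DR = 108.1 cfs.
With Δt = 4 h = 14400 s, V = ΣQ_DR · Δt = 108.1 × 14400 = 1.56 × 10^6 ft³.

V ≈ 1.56 × 10^6 ft³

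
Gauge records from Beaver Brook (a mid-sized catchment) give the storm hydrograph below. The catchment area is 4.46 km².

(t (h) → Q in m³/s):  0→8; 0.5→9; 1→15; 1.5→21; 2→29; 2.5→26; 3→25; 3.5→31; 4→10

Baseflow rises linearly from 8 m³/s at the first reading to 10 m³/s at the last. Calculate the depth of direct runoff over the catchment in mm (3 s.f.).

d ≈ 37.5 mm

Direct runoff: 0.00, 0.75, 6.50, 12.25, 20.00, 16.75, 15.50, 21.25, 0.00 m³/s; ΣQ_DR = 93.00 m³/s.
V = ΣQ_DR · Δt = 93.00 × 1800 s = 1.674 × 10^5 m³.
Over A = 4.46 km², depth = V / A = 37.5 mm.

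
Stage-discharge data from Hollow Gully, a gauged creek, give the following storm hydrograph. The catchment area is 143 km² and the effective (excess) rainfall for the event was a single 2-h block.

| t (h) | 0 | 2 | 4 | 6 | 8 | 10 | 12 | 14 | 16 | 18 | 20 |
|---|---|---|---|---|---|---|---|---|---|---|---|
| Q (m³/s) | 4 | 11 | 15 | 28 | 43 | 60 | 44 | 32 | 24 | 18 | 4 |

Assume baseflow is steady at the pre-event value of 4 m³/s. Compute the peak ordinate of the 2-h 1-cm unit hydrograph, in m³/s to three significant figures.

Direct runoff: 0.0, 7.0, 11.0, 24.0, 39.0, 56.0, 40.0, 28.0, 20.0, 14.0, 0.0 m³/s; ΣQ_DR = 239.0 m³/s, peak = 56.0 m³/s.
Runoff depth d = ΣQ_DR·Δt / A = 239.0 × 7200 / (143 km²) = 12.03 mm.
The 1-cm UH is the DRH scaled by (10 mm)/d, so U_p = 56.0 × 10/12.03 = 46.5 m³/s.

U_p ≈ 46.5 m³/s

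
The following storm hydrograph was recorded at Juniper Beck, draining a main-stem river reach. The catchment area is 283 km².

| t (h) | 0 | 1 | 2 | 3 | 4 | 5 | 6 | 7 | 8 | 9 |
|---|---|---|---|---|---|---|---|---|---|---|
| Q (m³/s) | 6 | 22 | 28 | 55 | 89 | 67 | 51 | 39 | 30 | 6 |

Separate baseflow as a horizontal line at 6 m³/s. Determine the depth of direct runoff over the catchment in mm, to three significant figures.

Direct runoff: 0.0, 16.0, 22.0, 49.0, 83.0, 61.0, 45.0, 33.0, 24.0, 0.0 m³/s; ΣQ_DR = 333.0 m³/s.
V = ΣQ_DR · Δt = 333.0 × 3600 s = 1.199 × 10^6 m³.
Over A = 283 km², depth = V / A = 4.24 mm.

d ≈ 4.24 mm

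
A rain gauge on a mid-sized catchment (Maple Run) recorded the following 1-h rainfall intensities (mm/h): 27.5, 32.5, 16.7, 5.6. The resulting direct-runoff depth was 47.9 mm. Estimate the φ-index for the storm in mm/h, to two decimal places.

Only the 3 blocks with intensity above φ contribute runoff: 27.5, 32.5, 16.7 mm/h.
Σ(I−φ)·Δt = d  ⇒  (27.5+32.5+16.7 − 3φ)·1 = 47.9
φ = (76.70 − 47.9/1) / 3 = 9.60 mm/h.

φ ≈ 9.60 mm/h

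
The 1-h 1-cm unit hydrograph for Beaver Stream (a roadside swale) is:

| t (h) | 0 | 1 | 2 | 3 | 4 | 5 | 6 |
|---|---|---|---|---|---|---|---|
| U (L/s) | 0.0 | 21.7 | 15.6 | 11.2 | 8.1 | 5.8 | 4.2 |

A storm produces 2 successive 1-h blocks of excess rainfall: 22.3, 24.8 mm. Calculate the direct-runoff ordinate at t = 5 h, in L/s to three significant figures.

By discrete convolution, Q_j = Σ (P_i / 10 mm) · U_{j−i}.
At t = 5 h (j=5): Q = (22.3/10)·5.8 + (24.8/10)·8.1 = 33.0 L/s.

Q ≈ 33.0 L/s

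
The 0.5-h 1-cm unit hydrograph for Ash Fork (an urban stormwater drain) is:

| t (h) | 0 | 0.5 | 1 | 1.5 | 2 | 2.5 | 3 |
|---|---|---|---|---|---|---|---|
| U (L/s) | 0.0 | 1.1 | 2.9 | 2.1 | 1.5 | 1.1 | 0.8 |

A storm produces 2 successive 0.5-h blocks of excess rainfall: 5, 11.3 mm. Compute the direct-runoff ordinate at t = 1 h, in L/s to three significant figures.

Q ≈ 2.69 L/s

By discrete convolution, Q_j = Σ (P_i / 10 mm) · U_{j−i}.
At t = 1 h (j=2): Q = (5/10)·2.9 + (11.3/10)·1.1 = 2.69 L/s.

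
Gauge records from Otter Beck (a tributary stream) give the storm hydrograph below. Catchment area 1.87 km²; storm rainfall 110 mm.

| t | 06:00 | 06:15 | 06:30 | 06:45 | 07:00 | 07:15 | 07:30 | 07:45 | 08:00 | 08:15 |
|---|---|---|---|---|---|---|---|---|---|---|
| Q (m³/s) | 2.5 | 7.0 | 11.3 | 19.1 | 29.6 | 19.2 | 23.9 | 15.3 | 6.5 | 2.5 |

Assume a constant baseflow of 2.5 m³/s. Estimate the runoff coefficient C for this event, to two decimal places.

C ≈ 0.49

ΣQ_DR = 111.9 m³/s; V = ΣQ_DR·Δt = 1.007 × 10^5 m³.
Runoff depth d = V / A = 53.86 mm.
C = d / P = 53.86 / 110 = 0.49.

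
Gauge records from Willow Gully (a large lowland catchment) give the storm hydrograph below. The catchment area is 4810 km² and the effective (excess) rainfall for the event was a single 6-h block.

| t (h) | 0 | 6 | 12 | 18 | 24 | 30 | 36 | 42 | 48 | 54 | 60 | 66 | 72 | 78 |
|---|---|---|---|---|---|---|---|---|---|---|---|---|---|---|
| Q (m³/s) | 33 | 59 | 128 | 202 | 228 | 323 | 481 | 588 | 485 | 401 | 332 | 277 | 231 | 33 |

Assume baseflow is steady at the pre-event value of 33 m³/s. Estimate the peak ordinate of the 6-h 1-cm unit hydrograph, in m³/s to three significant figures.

Direct runoff: 0.0, 26.0, 95.0, 169.0, 195.0, 290.0, 448.0, 555.0, 452.0, 368.0, 299.0, 244.0, 198.0, 0.0 m³/s; ΣQ_DR = 3339 m³/s, peak = 555.0 m³/s.
Runoff depth d = ΣQ_DR·Δt / A = 3339 × 21600 / (4810 km²) = 14.99 mm.
The 1-cm UH is the DRH scaled by (10 mm)/d, so U_p = 555.0 × 10/14.99 = 370 m³/s.

U_p ≈ 370 m³/s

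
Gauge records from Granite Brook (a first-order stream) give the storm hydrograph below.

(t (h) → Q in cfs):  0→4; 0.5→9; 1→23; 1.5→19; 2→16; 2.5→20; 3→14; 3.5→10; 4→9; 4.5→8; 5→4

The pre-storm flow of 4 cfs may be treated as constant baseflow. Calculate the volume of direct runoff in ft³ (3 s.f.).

V ≈ 1.66 × 10^5 ft³

Direct-runoff ordinates (Q − Q_b): 0.0, 5.0, 19.0, 15.0, 12.0, 16.0, 10.0, 6.0, 5.0, 4.0, 0.0 cfs.
ΣQ_DR = 92.00 cfs.
With Δt = 0.5 h = 1800 s, V = ΣQ_DR · Δt = 92.00 × 1800 = 1.66 × 10^5 ft³.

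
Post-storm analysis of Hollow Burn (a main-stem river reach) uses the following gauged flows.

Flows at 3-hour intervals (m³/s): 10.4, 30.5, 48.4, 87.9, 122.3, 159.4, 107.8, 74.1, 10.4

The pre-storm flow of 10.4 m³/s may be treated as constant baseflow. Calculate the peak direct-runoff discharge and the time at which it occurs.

Subtracting baseflow gives direct-runoff ordinates: 0.0, 20.1, 38.0, 77.5, 111.9, 149.0, 97.4, 63.7, 0.0 m³/s.
The maximum is 149.0 m³/s, occurring at the reading for t = 15 h.

Q_p = 149.0 m³/s at t = 15 h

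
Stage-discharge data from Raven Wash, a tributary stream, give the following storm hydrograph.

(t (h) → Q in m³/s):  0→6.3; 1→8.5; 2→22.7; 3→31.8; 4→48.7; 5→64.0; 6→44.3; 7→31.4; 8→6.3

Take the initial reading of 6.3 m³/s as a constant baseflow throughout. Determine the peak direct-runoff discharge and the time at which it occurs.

Subtracting baseflow gives direct-runoff ordinates: 0.0, 2.2, 16.4, 25.5, 42.4, 57.7, 38.0, 25.1, 0.0 m³/s.
The maximum is 57.7 m³/s, occurring at the reading for t = 5 h.

Q_p = 57.7 m³/s at t = 5 h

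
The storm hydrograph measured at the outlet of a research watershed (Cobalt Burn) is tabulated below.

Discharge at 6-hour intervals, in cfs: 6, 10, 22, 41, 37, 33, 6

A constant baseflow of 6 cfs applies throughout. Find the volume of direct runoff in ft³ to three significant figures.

V ≈ 2.44 × 10^6 ft³

Direct-runoff ordinates (Q − Q_b): 0.0, 4.0, 16.0, 35.0, 31.0, 27.0, 0.0 cfs.
ΣQ_DR = 113.0 cfs.
With Δt = 6 h = 21600 s, V = ΣQ_DR · Δt = 113.0 × 21600 = 2.44 × 10^6 ft³.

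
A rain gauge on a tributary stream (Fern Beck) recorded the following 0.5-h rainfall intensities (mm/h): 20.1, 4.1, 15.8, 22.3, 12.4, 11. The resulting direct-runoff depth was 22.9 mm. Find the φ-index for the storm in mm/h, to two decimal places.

φ ≈ 7.16 mm/h

Only the 5 blocks with intensity above φ contribute runoff: 20.1, 15.8, 22.3, 12.4, 11 mm/h.
Σ(I−φ)·Δt = d  ⇒  (20.1+15.8+22.3+12.4+11 − 5φ)·0.5 = 22.9
φ = (81.60 − 22.9/0.5) / 5 = 7.16 mm/h.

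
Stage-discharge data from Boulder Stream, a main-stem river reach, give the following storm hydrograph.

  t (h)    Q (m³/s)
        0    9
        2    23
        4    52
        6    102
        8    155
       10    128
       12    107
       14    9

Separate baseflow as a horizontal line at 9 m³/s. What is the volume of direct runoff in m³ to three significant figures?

V ≈ 3.69 × 10^6 m³

Direct-runoff ordinates (Q − Q_b): 0.0, 14.0, 43.0, 93.0, 146.0, 119.0, 98.0, 0.0 m³/s.
ΣQ_DR = 513.0 m³/s.
With Δt = 2 h = 7200 s, V = ΣQ_DR · Δt = 513.0 × 7200 = 3.69 × 10^6 m³.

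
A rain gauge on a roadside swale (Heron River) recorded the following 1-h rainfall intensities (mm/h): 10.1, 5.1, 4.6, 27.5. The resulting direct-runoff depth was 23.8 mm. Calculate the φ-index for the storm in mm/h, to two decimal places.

φ ≈ 6.90 mm/h

Only the 2 blocks with intensity above φ contribute runoff: 10.1, 27.5 mm/h.
Σ(I−φ)·Δt = d  ⇒  (10.1+27.5 − 2φ)·1 = 23.8
φ = (37.60 − 23.8/1) / 2 = 6.90 mm/h.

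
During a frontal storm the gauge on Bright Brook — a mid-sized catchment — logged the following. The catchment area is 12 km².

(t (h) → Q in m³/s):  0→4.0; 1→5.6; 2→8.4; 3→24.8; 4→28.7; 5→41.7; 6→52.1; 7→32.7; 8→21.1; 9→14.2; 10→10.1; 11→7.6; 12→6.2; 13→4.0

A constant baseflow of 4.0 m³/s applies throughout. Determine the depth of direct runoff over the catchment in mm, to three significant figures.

Direct runoff: 0.0, 1.6, 4.4, 20.8, 24.7, 37.7, 48.1, 28.7, 17.1, 10.2, 6.1, 3.6, 2.2, 0.0 m³/s; ΣQ_DR = 205.2 m³/s.
V = ΣQ_DR · Δt = 205.2 × 3600 s = 7.387 × 10^5 m³.
Over A = 12 km², depth = V / A = 61.6 mm.

d ≈ 61.6 mm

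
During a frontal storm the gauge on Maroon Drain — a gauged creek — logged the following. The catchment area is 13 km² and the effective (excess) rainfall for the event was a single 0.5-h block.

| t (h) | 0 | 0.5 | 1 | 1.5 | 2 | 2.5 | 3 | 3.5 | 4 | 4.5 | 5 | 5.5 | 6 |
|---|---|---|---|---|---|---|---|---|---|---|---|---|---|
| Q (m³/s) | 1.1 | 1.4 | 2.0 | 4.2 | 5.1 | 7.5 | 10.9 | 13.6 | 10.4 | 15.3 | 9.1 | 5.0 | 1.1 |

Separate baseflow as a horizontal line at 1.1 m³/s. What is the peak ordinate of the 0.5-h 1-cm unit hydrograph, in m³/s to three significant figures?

U_p ≈ 14.2 m³/s

Direct runoff: 0.0, 0.3, 0.9, 3.1, 4.0, 6.4, 9.8, 12.5, 9.3, 14.2, 8.0, 3.9, 0.0 m³/s; ΣQ_DR = 72.40 m³/s, peak = 14.2 m³/s.
Runoff depth d = ΣQ_DR·Δt / A = 72.40 × 1800 / (13 km²) = 10.02 mm.
The 1-cm UH is the DRH scaled by (10 mm)/d, so U_p = 14.2 × 10/10.02 = 14.2 m³/s.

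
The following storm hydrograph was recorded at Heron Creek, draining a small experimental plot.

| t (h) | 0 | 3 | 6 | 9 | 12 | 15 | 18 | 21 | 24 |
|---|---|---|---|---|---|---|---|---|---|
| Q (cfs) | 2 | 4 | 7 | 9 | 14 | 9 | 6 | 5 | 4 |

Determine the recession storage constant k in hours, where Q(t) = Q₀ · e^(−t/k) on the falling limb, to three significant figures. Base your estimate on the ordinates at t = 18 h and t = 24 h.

On the falling limb, Q drops from 6 to 4 cfs between t = 18 h and t = 24 h (Δt = 6 h).
k = −Δt / ln(Q₂/Q₁) = −6 / ln(4/6) = 14.8 h.

k ≈ 14.8 h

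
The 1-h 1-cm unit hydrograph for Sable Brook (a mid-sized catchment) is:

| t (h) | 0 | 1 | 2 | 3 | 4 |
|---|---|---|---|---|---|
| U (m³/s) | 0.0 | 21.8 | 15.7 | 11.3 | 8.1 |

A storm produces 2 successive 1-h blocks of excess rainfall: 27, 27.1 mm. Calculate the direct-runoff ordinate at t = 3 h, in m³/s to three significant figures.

By discrete convolution, Q_j = Σ (P_i / 10 mm) · U_{j−i}.
At t = 3 h (j=3): Q = (27/10)·11.3 + (27.1/10)·15.7 = 73.1 m³/s.

Q ≈ 73.1 m³/s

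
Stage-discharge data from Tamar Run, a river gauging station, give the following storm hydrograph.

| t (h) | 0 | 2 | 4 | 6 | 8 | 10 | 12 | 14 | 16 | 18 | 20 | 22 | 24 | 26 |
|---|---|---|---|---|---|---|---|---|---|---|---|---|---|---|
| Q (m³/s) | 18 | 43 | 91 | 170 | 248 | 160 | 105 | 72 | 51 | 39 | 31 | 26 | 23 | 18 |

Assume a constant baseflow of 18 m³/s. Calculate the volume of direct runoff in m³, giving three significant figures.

Direct-runoff ordinates (Q − Q_b): 0.0, 25.0, 73.0, 152.0, 230.0, 142.0, 87.0, 54.0, 33.0, 21.0, 13.0, 8.0, 5.0, 0.0 m³/s.
ΣQ_DR = 843.0 m³/s.
With Δt = 2 h = 7200 s, V = ΣQ_DR · Δt = 843.0 × 7200 = 6.07 × 10^6 m³.

V ≈ 6.07 × 10^6 m³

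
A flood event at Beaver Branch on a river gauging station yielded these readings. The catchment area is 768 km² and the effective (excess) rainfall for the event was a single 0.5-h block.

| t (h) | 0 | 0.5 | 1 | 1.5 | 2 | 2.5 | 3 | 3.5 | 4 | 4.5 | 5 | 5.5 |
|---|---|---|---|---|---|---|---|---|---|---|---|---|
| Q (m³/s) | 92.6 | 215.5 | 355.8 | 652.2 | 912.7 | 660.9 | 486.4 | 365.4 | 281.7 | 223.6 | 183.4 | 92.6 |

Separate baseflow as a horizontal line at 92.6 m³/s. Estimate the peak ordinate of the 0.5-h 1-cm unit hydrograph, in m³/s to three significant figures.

U_p ≈ 1030 m³/s

Direct runoff: 0.0, 122.9, 263.2, 559.6, 820.1, 568.3, 393.8, 272.8, 189.1, 131.0, 90.8, 0.0 m³/s; ΣQ_DR = 3412 m³/s, peak = 820.1 m³/s.
Runoff depth d = ΣQ_DR·Δt / A = 3412 × 1800 / (768 km²) = 7.996 mm.
The 1-cm UH is the DRH scaled by (10 mm)/d, so U_p = 820.1 × 10/7.996 = 1030 m³/s.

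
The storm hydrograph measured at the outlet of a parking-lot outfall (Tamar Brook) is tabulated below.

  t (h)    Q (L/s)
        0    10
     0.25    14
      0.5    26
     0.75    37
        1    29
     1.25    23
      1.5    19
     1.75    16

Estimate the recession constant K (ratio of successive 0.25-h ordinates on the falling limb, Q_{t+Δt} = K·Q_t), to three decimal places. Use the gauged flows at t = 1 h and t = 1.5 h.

Using the recession-limb readings at t = 1 h and t = 1.5 h: Q falls from 29 to 19 L/s over 2 intervals.
K = (Q₂/Q₁)^(1/2) = (19/29)^(1/2) = 0.809.

K ≈ 0.809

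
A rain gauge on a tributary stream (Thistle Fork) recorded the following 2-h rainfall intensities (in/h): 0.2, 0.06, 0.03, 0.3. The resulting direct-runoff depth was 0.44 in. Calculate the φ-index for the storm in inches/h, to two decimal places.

φ ≈ 0.14 in/h

Only the 2 blocks with intensity above φ contribute runoff: 0.2, 0.3 in/h.
Σ(I−φ)·Δt = d  ⇒  (0.2+0.3 − 2φ)·2 = 0.44
φ = (0.5000 − 0.44/2) / 2 = 0.14 in/h.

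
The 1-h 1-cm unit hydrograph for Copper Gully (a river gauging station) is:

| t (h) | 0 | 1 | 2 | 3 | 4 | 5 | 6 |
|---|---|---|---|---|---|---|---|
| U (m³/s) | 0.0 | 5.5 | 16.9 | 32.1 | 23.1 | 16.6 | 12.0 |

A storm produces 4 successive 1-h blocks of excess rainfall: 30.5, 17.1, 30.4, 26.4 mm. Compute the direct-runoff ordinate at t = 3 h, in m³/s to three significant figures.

By discrete convolution, Q_j = Σ (P_i / 10 mm) · U_{j−i}.
At t = 3 h (j=3): Q = (30.5/10)·32.1 + (17.1/10)·16.9 + (30.4/10)·5.5 + (26.4/10)·0.0 = 144 m³/s.

Q ≈ 144 m³/s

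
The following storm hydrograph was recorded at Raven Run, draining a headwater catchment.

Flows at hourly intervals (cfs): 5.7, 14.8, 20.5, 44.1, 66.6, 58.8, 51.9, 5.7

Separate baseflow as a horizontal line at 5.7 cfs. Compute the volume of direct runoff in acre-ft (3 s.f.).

Direct-runoff ordinates (Q − Q_b): 0.0, 9.1, 14.8, 38.4, 60.9, 53.1, 46.2, 0.0 cfs.
ΣQ_DR = 222.5 cfs.
With Δt = 1 h = 3600 s, V = ΣQ_DR · Δt = 222.5 × 3600 = 8.01 × 10^5 ft³ = 18.4 acre-ft.

V ≈ 18.4 acre-ft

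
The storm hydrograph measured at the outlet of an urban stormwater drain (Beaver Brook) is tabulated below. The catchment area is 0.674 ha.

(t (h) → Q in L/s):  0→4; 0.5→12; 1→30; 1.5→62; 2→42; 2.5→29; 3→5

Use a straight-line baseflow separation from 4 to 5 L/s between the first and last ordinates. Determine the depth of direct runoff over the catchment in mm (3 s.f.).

d ≈ 40.7 mm

Direct runoff: 0.00, 7.83, 25.67, 57.50, 37.33, 24.17, 0.00 L/s; ΣQ_DR = 152.5 L/s.
V = ΣQ_DR · Δt = 152.5 × 1800 s = 2.745 × 10^5 L.
Over A = 0.674 ha, depth = V / A = 40.7 mm.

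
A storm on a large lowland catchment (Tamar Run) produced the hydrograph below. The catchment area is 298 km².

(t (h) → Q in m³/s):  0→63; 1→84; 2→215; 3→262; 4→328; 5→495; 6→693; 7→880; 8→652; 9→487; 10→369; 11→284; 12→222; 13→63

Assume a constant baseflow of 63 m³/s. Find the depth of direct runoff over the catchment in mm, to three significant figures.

d ≈ 50.9 mm

Direct runoff: 0.0, 21.0, 152.0, 199.0, 265.0, 432.0, 630.0, 817.0, 589.0, 424.0, 306.0, 221.0, 159.0, 0.0 m³/s; ΣQ_DR = 4215 m³/s.
V = ΣQ_DR · Δt = 4215 × 3600 s = 1.517 × 10^7 m³.
Over A = 298 km², depth = V / A = 50.9 mm.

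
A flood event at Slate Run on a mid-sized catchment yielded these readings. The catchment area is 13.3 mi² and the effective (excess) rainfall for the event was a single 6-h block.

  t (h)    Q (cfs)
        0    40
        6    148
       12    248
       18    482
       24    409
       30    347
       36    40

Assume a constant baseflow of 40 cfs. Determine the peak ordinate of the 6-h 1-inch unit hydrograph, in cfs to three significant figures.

Direct runoff: 0.0, 108.0, 208.0, 442.0, 369.0, 307.0, 0.0 cfs; ΣQ_DR = 1434 cfs, peak = 442.0 cfs.
Runoff depth d = ΣQ_DR·Δt / A = 1434 × 21600 / (13.3 mi²) = 1.002 in.
The 1-inch UH is the DRH scaled by (1 in)/d, so U_p = 442.0 × 1/1.002 = 441 cfs.

U_p ≈ 441 cfs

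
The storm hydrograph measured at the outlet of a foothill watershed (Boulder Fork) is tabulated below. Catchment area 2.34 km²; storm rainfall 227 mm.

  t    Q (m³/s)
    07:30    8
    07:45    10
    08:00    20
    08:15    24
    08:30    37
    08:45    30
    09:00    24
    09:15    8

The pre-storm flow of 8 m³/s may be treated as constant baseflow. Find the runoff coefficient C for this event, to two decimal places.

ΣQ_DR = 97.00 m³/s; V = ΣQ_DR·Δt = 87300 m³.
Runoff depth d = V / A = 37.31 mm.
C = d / P = 37.31 / 227 = 0.16.

C ≈ 0.16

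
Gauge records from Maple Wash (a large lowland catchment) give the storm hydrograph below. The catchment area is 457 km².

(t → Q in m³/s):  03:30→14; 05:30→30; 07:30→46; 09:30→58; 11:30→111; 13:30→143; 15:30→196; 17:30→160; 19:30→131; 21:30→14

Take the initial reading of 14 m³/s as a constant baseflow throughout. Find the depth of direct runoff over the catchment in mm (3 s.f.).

d ≈ 12.0 mm

Direct runoff: 0.0, 16.0, 32.0, 44.0, 97.0, 129.0, 182.0, 146.0, 117.0, 0.0 m³/s; ΣQ_DR = 763.0 m³/s.
V = ΣQ_DR · Δt = 763.0 × 7200 s = 5.494 × 10^6 m³.
Over A = 457 km², depth = V / A = 12.0 mm.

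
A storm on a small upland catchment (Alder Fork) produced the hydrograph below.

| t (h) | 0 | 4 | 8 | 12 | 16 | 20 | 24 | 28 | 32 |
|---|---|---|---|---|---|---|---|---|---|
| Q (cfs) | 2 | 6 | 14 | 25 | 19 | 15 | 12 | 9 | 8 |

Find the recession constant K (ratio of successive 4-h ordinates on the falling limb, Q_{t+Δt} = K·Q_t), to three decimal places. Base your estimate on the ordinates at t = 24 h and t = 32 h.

Using the recession-limb readings at t = 24 h and t = 32 h: Q falls from 12 to 8 cfs over 2 intervals.
K = (Q₂/Q₁)^(1/2) = (8/12)^(1/2) = 0.816.

K ≈ 0.816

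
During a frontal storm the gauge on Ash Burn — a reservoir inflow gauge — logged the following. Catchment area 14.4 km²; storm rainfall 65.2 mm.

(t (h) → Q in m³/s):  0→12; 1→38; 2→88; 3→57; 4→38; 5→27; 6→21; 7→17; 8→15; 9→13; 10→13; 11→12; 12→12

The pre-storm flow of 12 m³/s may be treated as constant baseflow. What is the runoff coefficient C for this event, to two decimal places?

ΣQ_DR = 207.0 m³/s; V = ΣQ_DR·Δt = 7.452 × 10^5 m³.
Runoff depth d = V / A = 51.75 mm.
C = d / P = 51.75 / 65.2 = 0.79.

C ≈ 0.79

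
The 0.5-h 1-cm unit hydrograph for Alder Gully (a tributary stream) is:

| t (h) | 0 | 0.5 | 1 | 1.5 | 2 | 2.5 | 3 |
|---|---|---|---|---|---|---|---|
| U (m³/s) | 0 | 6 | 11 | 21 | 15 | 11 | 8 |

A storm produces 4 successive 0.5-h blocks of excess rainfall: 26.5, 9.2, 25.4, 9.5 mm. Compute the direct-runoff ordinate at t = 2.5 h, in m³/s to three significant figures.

Q ≈ 107 m³/s

By discrete convolution, Q_j = Σ (P_i / 10 mm) · U_{j−i}.
At t = 2.5 h (j=5): Q = (26.5/10)·11 + (9.2/10)·15 + (25.4/10)·21 + (9.5/10)·11 = 107 m³/s.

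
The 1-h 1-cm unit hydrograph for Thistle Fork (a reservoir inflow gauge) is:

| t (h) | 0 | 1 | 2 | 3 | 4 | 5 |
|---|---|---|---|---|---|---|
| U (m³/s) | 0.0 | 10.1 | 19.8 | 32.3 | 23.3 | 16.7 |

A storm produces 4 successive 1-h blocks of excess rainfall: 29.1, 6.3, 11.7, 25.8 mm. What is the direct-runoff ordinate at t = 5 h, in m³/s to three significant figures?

By discrete convolution, Q_j = Σ (P_i / 10 mm) · U_{j−i}.
At t = 5 h (j=5): Q = (29.1/10)·16.7 + (6.3/10)·23.3 + (11.7/10)·32.3 + (25.8/10)·19.8 = 152 m³/s.

Q ≈ 152 m³/s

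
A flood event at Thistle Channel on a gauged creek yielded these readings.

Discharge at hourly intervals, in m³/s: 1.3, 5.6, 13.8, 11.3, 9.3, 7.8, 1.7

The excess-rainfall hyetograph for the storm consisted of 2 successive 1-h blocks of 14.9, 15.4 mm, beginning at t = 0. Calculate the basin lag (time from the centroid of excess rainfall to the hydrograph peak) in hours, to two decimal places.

Centroid of excess rainfall: t_c = Σ P_i·t̄_i / ΣP_i = 1.0083 h (block centres at 0.5, 1.5 h).
Hydrograph peak occurs at t = 2 h, so basin lag t_L = 2 − 1.0083 = 0.99 h.

t_L ≈ 0.99 h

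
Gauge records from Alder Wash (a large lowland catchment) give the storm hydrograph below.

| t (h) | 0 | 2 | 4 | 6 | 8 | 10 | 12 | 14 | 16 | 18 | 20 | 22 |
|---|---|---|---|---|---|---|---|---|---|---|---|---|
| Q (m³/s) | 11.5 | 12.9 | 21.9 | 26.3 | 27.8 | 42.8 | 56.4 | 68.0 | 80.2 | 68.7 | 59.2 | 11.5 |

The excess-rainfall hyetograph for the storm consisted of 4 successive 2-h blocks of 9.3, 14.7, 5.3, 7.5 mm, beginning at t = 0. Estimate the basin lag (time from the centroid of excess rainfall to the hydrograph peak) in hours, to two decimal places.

Centroid of excess rainfall: t_c = Σ P_i·t̄_i / ΣP_i = 3.5978 h (block centres at 1, 3, 5, 7 h).
Hydrograph peak occurs at t = 16 h, so basin lag t_L = 16 − 3.5978 = 12.40 h.

t_L ≈ 12.40 h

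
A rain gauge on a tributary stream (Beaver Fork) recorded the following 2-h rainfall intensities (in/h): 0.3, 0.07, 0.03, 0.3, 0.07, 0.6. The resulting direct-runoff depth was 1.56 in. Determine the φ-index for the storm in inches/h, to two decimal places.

Only the 3 blocks with intensity above φ contribute runoff: 0.3, 0.3, 0.6 in/h.
Σ(I−φ)·Δt = d  ⇒  (0.3+0.3+0.6 − 3φ)·2 = 1.56
φ = (1.200 − 1.56/2) / 3 = 0.14 in/h.

φ ≈ 0.14 in/h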